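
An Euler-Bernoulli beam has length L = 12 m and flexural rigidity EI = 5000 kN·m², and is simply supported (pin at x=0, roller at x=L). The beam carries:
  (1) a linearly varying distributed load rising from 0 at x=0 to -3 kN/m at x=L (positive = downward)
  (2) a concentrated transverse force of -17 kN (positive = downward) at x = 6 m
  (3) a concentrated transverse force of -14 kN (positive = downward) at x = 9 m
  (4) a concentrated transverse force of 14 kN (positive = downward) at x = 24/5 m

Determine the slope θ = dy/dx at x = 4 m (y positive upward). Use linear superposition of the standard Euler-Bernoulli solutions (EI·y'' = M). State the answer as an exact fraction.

θ(4) = 194089/7500000 rad

Load 1 — triangular load w₀=-3 kN/m (0→w₀ over full span):
  θ_1 = -w₀(7L⁴-30L²x²+15x⁴)/(360LEI) = -(-3)·(7·12⁴-30·12²·4²+15·4⁴)/(360·12·5000) = 104/9375 rad
Load 2 — point force P=-17 kN at a=6 m (b=L-a=6):
  θ_2 = -Pb(L²-b²-3x²)/(6LEI)  [x≤a] = -(-17)·6·(12²-6²-3·4²)/(6·12·5000) = 17/1000 rad
Load 3 — point force P=-14 kN at a=9 m (b=L-a=3):
  θ_3 = -Pb(L²-b²-3x²)/(6LEI)  [x≤a] = -(-14)·3·(12²-3²-3·4²)/(6·12·5000) = 203/20000 rad
Load 4 — point force P=14 kN at a=24/5 m (b=L-a=36/5):
  θ_4 = -Pb(L²-b²-3x²)/(6LEI)  [x≤a] = -14·(36/5)·(12²-(36/5)²-3·4²)/(6·12·5000) = -966/78125 rad
Superposition: θ = Σ θ_i = 194089/7500000 rad ≈ 0.025879 rad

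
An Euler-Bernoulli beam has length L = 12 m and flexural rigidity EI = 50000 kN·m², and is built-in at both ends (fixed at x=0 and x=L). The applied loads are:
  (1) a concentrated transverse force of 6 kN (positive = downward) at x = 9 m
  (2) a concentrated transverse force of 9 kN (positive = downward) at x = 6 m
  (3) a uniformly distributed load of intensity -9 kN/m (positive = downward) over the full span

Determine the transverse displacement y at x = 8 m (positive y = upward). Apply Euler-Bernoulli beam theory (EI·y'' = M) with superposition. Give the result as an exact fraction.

y(8) = 37/6250 m

Load 1 — point force P=6 kN at a=9 m (b=L-a=3):
  y_1 = -Pb²x²(3aL-(3a+b)x)/(6L³EI)  [x≤a] = -6·3²·8²·(3·9·12-(3·9+3)·8)/(6·12³·50000) = -7/12500 m
Load 2 — point force P=9 kN at a=6 m (b=L-a=6):
  y_2 = -Pa²(L-x)²(3bL-(3b+a)(L-x))/(6L³EI)  [x>a] = -9·6²·(12-8)²·(3·6·12-(3·6+6)·(12-8))/(6·12³·50000) = -3/2500 m
Load 3 — uniform load w=-9 kN/m over full span:
  y_3 = -wx²(L-x)²/(24EI) = -(-9)·8²·(12-8)²/(24·50000) = 24/3125 m
Superposition: y = Σ y_i = 37/6250 m ≈ 0.005920 m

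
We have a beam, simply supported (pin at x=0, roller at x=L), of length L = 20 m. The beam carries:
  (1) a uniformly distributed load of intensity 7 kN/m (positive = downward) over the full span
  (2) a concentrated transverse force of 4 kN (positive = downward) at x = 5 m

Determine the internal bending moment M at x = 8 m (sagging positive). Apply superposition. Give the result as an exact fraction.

M(8) = 348 kN·m

Load 1 — uniform load w=7 kN/m over full span:
  M_1 = wx(L-x)/2 = 7·8·(20-8)/2 = 336 kN·m
Load 2 — point force P=4 kN at a=5 m (b=L-a=15):
  M_2 = Pa(L-x)/L  [x>a] = 4·5·(20-8)/20 = 12 kN·m
Superposition: M = Σ M_i = 348 kN·m ≈ 348.000000 kN·m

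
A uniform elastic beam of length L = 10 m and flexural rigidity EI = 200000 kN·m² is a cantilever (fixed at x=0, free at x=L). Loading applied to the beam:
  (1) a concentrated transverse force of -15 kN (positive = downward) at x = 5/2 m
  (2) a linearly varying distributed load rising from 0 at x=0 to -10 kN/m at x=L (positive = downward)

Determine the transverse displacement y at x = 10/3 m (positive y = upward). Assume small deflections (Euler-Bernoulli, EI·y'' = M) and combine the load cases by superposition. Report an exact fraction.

y(10/3) = 31051/3732480 m

Load 1 — point force P=-15 kN at a=5/2 m (b=L-a=15/2):
  y_1 = -Pa²(3x-a)/(6EI)  [x>a] = -(-15)·(5/2)²·(3·(10/3)-(5/2))/(6·200000) = 3/5120 m
Load 2 — triangular load w₀=-10 kN/m (0→w₀ over full span):
  y_2 = (w₀Lx³/12-w₀L²x²/6-w₀x⁵/(120L))/EI = ((-10)·10·(10/3)³/12-(-10)·10²·(10/3)²/6-(-10)·(10/3)⁵/(120·10))/200000 = 451/58320 m
Superposition: y = Σ y_i = 31051/3732480 m ≈ 0.008319 m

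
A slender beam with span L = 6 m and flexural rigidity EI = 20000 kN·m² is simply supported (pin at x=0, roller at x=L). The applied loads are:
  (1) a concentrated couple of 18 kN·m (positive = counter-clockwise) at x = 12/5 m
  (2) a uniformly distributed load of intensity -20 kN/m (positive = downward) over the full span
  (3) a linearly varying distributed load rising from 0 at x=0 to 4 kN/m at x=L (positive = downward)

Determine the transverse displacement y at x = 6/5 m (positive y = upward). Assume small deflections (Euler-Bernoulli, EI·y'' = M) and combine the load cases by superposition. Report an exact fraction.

y(6/5) = 718821/78125000 m

Load 1 — applied couple M₀=18 kN·m at a=12/5 m (b=L-a=18/5):
  y_1 = (M₀x³/(6L)+C₁x)/EI  [x≤a] with C₁=M₀(3b²-L²)/(6L)=36/25 = (18·(6/5)³/(6·6)+(36/25)·(6/5))/20000 = 81/625000 m
Load 2 — uniform load w=-20 kN/m over full span:
  y_2 = -wx(L³-2Lx²+x³)/(24EI) = -(-20)·(6/5)·(6³-2·6·(6/5)²+(6/5)³)/(24·20000) = 783/78125 m
Load 3 — triangular load w₀=4 kN/m (0→w₀ over full span):
  y_3 = -w₀x(7L⁴-10L²x²+3x⁴)/(360LEI) = -4·(6/5)·(7·6⁴-10·6²·(6/5)²+3·(6/5)⁴)/(360·6·20000) = -9288/9765625 m
Superposition: y = Σ y_i = 718821/78125000 m ≈ 0.009201 m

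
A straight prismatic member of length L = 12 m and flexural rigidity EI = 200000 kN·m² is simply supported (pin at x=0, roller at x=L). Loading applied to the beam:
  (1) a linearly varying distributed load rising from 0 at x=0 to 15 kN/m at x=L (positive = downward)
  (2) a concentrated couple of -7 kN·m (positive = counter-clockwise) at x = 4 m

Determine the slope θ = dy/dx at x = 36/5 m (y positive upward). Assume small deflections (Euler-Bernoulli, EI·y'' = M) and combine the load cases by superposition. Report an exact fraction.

θ(36/5) = 12773/18750000 rad

Load 1 — triangular load w₀=15 kN/m (0→w₀ over full span):
  θ_1 = -w₀(7L⁴-30L²x²+15x⁴)/(360LEI) = -15·(7·12⁴-30·12²·(36/5)²+15·(36/5)⁴)/(360·12·200000) = 261/390625 rad
Load 2 — applied couple M₀=-7 kN·m at a=4 m (b=L-a=8):
  θ_2 = (M₀x²/(2L)-M₀(x-a)+C₁)/EI  [x>a] with C₁=M₀(3b²-L²)/(6L)=-14/3 = ((-7)·(36/5)²/(2·12)-(-7)·((36/5)-4)+(-14/3))/200000 = 49/3750000 rad
Superposition: θ = Σ θ_i = 12773/18750000 rad ≈ 0.000681 rad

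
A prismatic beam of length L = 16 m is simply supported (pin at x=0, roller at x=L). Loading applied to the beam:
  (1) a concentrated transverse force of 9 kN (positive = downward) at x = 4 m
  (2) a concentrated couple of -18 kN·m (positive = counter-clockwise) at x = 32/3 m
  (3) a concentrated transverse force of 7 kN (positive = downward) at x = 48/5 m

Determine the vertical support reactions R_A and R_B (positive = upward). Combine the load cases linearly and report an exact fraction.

R_A = 337/40 kN, R_B = 303/40 kN

Load 1 — point force P=9 kN at a=4 m (b=L-a=12):
  R_A = Pb/L = 9·12/16 = 27/4 kN
  R_B = Pa/L = 9·4/16 = 9/4 kN
Load 2 — applied couple M₀=-18 kN·m at a=32/3 m (b=L-a=16/3):
  R_A = M₀/L = (-18)/16 = -9/8 kN
  R_B = -M₀/L = -(-18)/16 = 9/8 kN
Load 3 — point force P=7 kN at a=48/5 m (b=L-a=32/5):
  R_A = Pb/L = 7·(32/5)/16 = 14/5 kN
  R_B = Pa/L = 7·(48/5)/16 = 21/5 kN
Superposition: R_A = 337/40 kN, R_B = 303/40 kN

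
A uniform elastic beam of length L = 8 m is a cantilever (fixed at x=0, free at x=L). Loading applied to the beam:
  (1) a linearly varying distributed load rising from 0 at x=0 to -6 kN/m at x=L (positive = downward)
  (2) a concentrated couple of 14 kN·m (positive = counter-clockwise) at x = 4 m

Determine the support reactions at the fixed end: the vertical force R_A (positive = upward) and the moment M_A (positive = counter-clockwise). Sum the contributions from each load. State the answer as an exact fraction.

R_A = -24 kN, M_A = -142 kN·m

Load 1 — triangular load w₀=-6 kN/m (0→w₀ over full span):
  R_A = w₀L/2 = (-6)·8/2 = -24 kN
  M_A = w₀L²/3 = (-6)·8²/3 = -128 kN·m
Load 2 — applied couple M₀=14 kN·m at a=4 m (b=L-a=4):
  R_A = 0 kN
  M_A = -M₀ = -14 kN·m
Superposition: R_A = -24 kN, M_A = -142 kN·m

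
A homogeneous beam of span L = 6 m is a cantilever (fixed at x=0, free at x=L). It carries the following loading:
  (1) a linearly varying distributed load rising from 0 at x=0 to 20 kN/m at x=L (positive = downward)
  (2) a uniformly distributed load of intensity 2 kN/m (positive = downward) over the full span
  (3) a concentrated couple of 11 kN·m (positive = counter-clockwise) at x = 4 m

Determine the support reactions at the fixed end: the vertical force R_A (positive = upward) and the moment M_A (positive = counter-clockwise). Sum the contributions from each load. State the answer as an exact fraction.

R_A = 72 kN, M_A = 265 kN·m

Load 1 — triangular load w₀=20 kN/m (0→w₀ over full span):
  R_A = w₀L/2 = 20·6/2 = 60 kN
  M_A = w₀L²/3 = 20·6²/3 = 240 kN·m
Load 2 — uniform load w=2 kN/m over full span:
  R_A = wL = 2·6 = 12 kN
  M_A = wL²/2 = 2·6²/2 = 36 kN·m
Load 3 — applied couple M₀=11 kN·m at a=4 m (b=L-a=2):
  R_A = 0 kN
  M_A = -M₀ = -11 kN·m
Superposition: R_A = 72 kN, M_A = 265 kN·m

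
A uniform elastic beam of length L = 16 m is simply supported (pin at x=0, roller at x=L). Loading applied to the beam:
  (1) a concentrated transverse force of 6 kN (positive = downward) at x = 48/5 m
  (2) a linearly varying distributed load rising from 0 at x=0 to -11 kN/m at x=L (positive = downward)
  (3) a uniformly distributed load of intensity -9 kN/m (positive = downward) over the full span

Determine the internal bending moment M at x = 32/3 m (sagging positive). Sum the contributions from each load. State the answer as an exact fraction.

Load 1 — point force P=6 kN at a=48/5 m (b=L-a=32/5):
  M_1 = Pa(L-x)/L  [x>a] = 6·(48/5)·(16-(32/3))/16 = 96/5 kN·m
Load 2 — triangular load w₀=-11 kN/m (0→w₀ over full span):
  M_2 = w₀Lx/6 - w₀x³/(6L) = (-11)·16·(32/3)/6 - (-11)·(32/3)³/(6·16) = -14080/81 kN·m
Load 3 — uniform load w=-9 kN/m over full span:
  M_3 = wx(L-x)/2 = (-9)·(32/3)·(16-(32/3))/2 = -256 kN·m
Superposition: M = Σ M_i = -166304/405 kN·m ≈ -410.627160 kN·m

M(32/3) = -166304/405 kN·m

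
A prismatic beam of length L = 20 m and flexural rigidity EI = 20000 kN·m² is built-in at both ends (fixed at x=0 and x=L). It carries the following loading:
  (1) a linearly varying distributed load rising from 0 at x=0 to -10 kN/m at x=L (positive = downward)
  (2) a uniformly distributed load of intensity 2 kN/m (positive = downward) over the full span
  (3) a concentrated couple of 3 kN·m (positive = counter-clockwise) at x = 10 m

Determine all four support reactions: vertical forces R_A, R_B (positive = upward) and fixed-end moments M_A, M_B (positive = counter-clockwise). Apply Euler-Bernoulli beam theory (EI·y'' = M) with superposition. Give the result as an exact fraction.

Load 1 — triangular load w₀=-10 kN/m (0→w₀ over full span):
  R_A = 3w₀L/20 = 3·(-10)·20/20 = -30 kN
  M_A = w₀L²/30 = (-10)·20²/30 = -400/3 kN·m
  R_B = 7w₀L/20 = 7·(-10)·20/20 = -70 kN
  M_B = -w₀L²/20 = -(-10)·20²/20 = 200 kN·m
Load 2 — uniform load w=2 kN/m over full span:
  R_A = wL/2 = 2·20/2 = 20 kN
  M_A = wL²/12 = 2·20²/12 = 200/3 kN·m
  R_B = wL/2 = 2·20/2 = 20 kN
  M_B = -wL²/12 = -2·20²/12 = -200/3 kN·m
Load 3 — applied couple M₀=3 kN·m at a=10 m (b=L-a=10):
  R_A = 6M₀ab/L³ = 6·3·10·10/20³ = 9/40 kN
  M_A = M₀b(2a-b)/L² = 3·10·(2·10-10)/20² = 3/4 kN·m
  R_B = -6M₀ab/L³ = -6·3·10·10/20³ = -9/40 kN
  M_B = M₀a(2b-a)/L² = 3·10·(2·10-10)/20² = 3/4 kN·m
Superposition: R_A = -391/40 kN, M_A = -791/12 kN·m, R_B = -2009/40 kN, M_B = 1609/12 kN·m

R_A = -391/40 kN, M_A = -791/12 kN·m, R_B = -2009/40 kN, M_B = 1609/12 kN·m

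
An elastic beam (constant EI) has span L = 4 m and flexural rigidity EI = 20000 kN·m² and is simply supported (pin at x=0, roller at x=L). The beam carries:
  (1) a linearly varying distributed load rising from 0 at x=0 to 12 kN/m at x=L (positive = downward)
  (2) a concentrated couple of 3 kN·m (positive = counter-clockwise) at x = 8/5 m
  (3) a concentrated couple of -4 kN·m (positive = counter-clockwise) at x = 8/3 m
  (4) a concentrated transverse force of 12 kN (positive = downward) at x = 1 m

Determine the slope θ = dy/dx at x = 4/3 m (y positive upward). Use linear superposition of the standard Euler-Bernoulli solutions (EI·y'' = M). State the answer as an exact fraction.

Load 1 — triangular load w₀=12 kN/m (0→w₀ over full span):
  θ_1 = -w₀(7L⁴-30L²x²+15x⁴)/(360LEI) = -12·(7·4⁴-30·4²·(4/3)²+15·(4/3)⁴)/(360·4·20000) = -104/253125 rad
Load 2 — applied couple M₀=3 kN·m at a=8/5 m (b=L-a=12/5):
  θ_2 = (M₀x²/(2L)+C₁)/EI  [x≤a] with C₁=M₀(3b²-L²)/(6L)=4/25 = (3·(4/3)²/(2·4)+(4/25))/20000 = 31/750000 rad
Load 3 — applied couple M₀=-4 kN·m at a=8/3 m (b=L-a=4/3):
  θ_3 = (M₀x²/(2L)+C₁)/EI  [x≤a] with C₁=M₀(3b²-L²)/(6L)=16/9 = ((-4)·(4/3)²/(2·4)+(16/9))/20000 = 1/22500 rad
Load 4 — point force P=12 kN at a=1 m (b=L-a=3):
  θ_4 = -Pa(2L²-6Lx+3x²+a²)/(6LEI)  [x>a] = -12·1·(2·4²-6·4·(4/3)+3·(4/3)²+1²)/(6·4·20000) = -19/120000 rad
Superposition: θ = Σ θ_i = -39157/81000000 rad ≈ -0.000483 rad

θ(4/3) = -39157/81000000 rad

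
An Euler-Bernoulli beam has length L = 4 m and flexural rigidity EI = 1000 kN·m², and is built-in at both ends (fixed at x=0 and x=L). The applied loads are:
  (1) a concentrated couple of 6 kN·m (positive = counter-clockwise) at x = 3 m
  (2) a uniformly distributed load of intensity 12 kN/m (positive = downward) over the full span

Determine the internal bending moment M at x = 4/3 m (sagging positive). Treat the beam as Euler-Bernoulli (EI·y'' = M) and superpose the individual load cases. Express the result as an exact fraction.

Load 1 — applied couple M₀=6 kN·m at a=3 m (b=L-a=1):
  M_1 = R_Ax - M_A  [x≤a] with R_A=27/16, M_A=15/8 = (27/16)·(4/3) - (15/8) = 3/8 kN·m
Load 2 — uniform load w=12 kN/m over full span:
  M_2 = wLx/2 - wL²/12 - wx²/2 = 12·4·(4/3)/2 - 12·4²/12 - 12·(4/3)²/2 = 16/3 kN·m
Superposition: M = Σ M_i = 137/24 kN·m ≈ 5.708333 kN·m

M(4/3) = 137/24 kN·m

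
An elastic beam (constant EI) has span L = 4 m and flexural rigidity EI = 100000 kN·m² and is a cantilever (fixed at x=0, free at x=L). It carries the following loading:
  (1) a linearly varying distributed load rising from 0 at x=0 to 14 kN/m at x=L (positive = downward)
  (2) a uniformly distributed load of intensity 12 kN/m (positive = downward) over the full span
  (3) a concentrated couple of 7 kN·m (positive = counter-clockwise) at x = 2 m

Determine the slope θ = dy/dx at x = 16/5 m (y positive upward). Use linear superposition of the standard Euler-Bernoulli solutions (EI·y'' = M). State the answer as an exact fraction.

Load 1 — triangular load w₀=14 kN/m (0→w₀ over full span):
  θ_1 = (w₀Lx²/4-w₀L²x/3-w₀x⁴/(24L))/EI = (14·4·(16/5)²/4-14·4²·(16/5)/3-14·(16/5)⁴/(24·4))/100000 = -6496/5859375 rad
Load 2 — uniform load w=12 kN/m over full span:
  θ_2 = -wx(x²-3Lx+3L²)/(6EI) = -12·(16/5)·((16/5)²-3·4·(16/5)+3·4²)/(6·100000) = -496/390625 rad
Load 3 — applied couple M₀=7 kN·m at a=2 m (b=L-a=2):
  θ_3 = M₀a/EI  [x>a] = 7·2/100000 = 7/50000 rad
Superposition: θ = Σ θ_i = -209851/93750000 rad ≈ -0.002238 rad

θ(16/5) = -209851/93750000 rad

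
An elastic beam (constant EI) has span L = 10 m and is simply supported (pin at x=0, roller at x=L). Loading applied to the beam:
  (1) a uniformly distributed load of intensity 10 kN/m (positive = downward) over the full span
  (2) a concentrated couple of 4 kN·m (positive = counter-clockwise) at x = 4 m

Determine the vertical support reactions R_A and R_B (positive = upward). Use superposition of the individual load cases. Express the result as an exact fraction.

R_A = 252/5 kN, R_B = 248/5 kN

Load 1 — uniform load w=10 kN/m over full span:
  R_A = wL/2 = 10·10/2 = 50 kN
  R_B = wL/2 = 10·10/2 = 50 kN
Load 2 — applied couple M₀=4 kN·m at a=4 m (b=L-a=6):
  R_A = M₀/L = 4/10 = 2/5 kN
  R_B = -M₀/L = -4/10 = -2/5 kN
Superposition: R_A = 252/5 kN, R_B = 248/5 kN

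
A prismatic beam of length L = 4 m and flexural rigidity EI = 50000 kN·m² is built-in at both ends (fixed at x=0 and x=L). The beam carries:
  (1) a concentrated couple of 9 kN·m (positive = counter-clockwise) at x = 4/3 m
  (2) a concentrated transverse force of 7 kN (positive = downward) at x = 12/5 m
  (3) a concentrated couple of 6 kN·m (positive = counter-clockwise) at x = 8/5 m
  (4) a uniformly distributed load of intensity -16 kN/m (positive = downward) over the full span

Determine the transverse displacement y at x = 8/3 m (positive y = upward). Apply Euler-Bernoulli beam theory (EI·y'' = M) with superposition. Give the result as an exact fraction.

y(8/3) = 34061/189843750 m

Load 1 — applied couple M₀=9 kN·m at a=4/3 m (b=L-a=8/3):
  y_1 = (R_Ax³/6 - M_Ax²/2 - M₀(x-a)²/2)/EI  [x>a] with R_A=3, M_A=0 = (3·(8/3)³/6 - 0·(8/3)²/2 - 9·((8/3)-(4/3))²/2)/50000 = 1/33750 m
Load 2 — point force P=7 kN at a=12/5 m (b=L-a=8/5):
  y_2 = -Pa²(L-x)²(3bL-(3b+a)(L-x))/(6L³EI)  [x>a] = -7·(12/5)²·(4-(8/3))²·(3·(8/5)·4-(3·(8/5)+(12/5))·(4-(8/3)))/(6·4³·50000) = -14/390625 m
Load 3 — applied couple M₀=6 kN·m at a=8/5 m (b=L-a=12/5):
  y_3 = (R_Ax³/6 - M_Ax²/2 - M₀(x-a)²/2)/EI  [x>a] with R_A=54/25, M_A=18/25 = ((54/25)·(8/3)³/6 - (18/25)·(8/3)²/2 - 6·((8/3)-(8/5))²/2)/50000 = 4/234375 m
Load 4 — uniform load w=-16 kN/m over full span:
  y_4 = -wx²(L-x)²/(24EI) = -(-16)·(8/3)²·(4-(8/3))²/(24·50000) = 128/759375 m
Superposition: y = Σ y_i = 34061/189843750 m ≈ 0.000179 m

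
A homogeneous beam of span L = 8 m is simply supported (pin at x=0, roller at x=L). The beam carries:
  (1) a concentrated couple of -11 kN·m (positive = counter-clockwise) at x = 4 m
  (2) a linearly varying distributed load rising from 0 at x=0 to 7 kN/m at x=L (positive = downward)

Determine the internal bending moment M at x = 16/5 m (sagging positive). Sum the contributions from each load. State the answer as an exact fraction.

Load 1 — applied couple M₀=-11 kN·m at a=4 m (b=L-a=4):
  M_1 = M₀x/L  [x≤a] = (-11)·(16/5)/8 = -22/5 kN·m
Load 2 — triangular load w₀=7 kN/m (0→w₀ over full span):
  M_2 = w₀Lx/6 - w₀x³/(6L) = 7·8·(16/5)/6 - 7·(16/5)³/(6·8) = 3136/125 kN·m
Superposition: M = Σ M_i = 2586/125 kN·m ≈ 20.688000 kN·m

M(16/5) = 2586/125 kN·m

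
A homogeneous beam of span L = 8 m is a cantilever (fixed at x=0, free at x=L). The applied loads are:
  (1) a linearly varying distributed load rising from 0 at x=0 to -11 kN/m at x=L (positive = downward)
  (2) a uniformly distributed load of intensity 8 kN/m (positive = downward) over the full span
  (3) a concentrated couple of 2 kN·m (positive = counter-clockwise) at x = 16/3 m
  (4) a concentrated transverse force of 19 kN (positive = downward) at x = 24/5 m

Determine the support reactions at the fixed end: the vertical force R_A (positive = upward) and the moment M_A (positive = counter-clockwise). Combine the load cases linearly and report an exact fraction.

Load 1 — triangular load w₀=-11 kN/m (0→w₀ over full span):
  R_A = w₀L/2 = (-11)·8/2 = -44 kN
  M_A = w₀L²/3 = (-11)·8²/3 = -704/3 kN·m
Load 2 — uniform load w=8 kN/m over full span:
  R_A = wL = 8·8 = 64 kN
  M_A = wL²/2 = 8·8²/2 = 256 kN·m
Load 3 — applied couple M₀=2 kN·m at a=16/3 m (b=L-a=8/3):
  R_A = 0 kN
  M_A = -M₀ = -2 kN·m
Load 4 — point force P=19 kN at a=24/5 m (b=L-a=16/5):
  R_A = P = 19 kN
  M_A = Pa = 19·(24/5) = 456/5 kN·m
Superposition: R_A = 39 kN, M_A = 1658/15 kN·m

R_A = 39 kN, M_A = 1658/15 kN·m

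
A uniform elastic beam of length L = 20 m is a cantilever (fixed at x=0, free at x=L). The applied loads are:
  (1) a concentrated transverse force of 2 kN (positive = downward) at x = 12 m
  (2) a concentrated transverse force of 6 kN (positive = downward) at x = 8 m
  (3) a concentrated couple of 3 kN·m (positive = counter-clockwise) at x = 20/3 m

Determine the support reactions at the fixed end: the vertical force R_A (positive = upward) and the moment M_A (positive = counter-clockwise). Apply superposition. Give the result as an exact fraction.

Load 1 — point force P=2 kN at a=12 m (b=L-a=8):
  R_A = P = 2 kN
  M_A = Pa = 2·12 = 24 kN·m
Load 2 — point force P=6 kN at a=8 m (b=L-a=12):
  R_A = P = 6 kN
  M_A = Pa = 6·8 = 48 kN·m
Load 3 — applied couple M₀=3 kN·m at a=20/3 m (b=L-a=40/3):
  R_A = 0 kN
  M_A = -M₀ = -3 kN·m
Superposition: R_A = 8 kN, M_A = 69 kN·m

R_A = 8 kN, M_A = 69 kN·m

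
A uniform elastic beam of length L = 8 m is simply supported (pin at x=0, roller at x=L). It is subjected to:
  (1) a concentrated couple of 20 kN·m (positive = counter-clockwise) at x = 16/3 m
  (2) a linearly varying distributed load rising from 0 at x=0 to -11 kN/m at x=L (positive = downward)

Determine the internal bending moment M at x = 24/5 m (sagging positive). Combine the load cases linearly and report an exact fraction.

Load 1 — applied couple M₀=20 kN·m at a=16/3 m (b=L-a=8/3):
  M_1 = M₀x/L  [x≤a] = 20·(24/5)/8 = 12 kN·m
Load 2 — triangular load w₀=-11 kN/m (0→w₀ over full span):
  M_2 = w₀Lx/6 - w₀x³/(6L) = (-11)·8·(24/5)/6 - (-11)·(24/5)³/(6·8) = -5632/125 kN·m
Superposition: M = Σ M_i = -4132/125 kN·m ≈ -33.056000 kN·m

M(24/5) = -4132/125 kN·m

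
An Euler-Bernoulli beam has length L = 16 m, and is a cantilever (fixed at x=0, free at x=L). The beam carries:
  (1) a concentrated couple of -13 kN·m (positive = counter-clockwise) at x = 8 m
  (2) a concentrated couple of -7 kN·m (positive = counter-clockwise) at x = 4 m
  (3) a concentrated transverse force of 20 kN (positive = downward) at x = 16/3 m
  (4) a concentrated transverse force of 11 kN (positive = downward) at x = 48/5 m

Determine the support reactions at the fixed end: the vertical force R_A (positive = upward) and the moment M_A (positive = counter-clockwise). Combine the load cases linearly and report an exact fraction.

R_A = 31 kN, M_A = 3484/15 kN·m

Load 1 — applied couple M₀=-13 kN·m at a=8 m (b=L-a=8):
  R_A = 0 kN
  M_A = -M₀ = -(-13) = 13 kN·m
Load 2 — applied couple M₀=-7 kN·m at a=4 m (b=L-a=12):
  R_A = 0 kN
  M_A = -M₀ = -(-7) = 7 kN·m
Load 3 — point force P=20 kN at a=16/3 m (b=L-a=32/3):
  R_A = P = 20 kN
  M_A = Pa = 20·(16/3) = 320/3 kN·m
Load 4 — point force P=11 kN at a=48/5 m (b=L-a=32/5):
  R_A = P = 11 kN
  M_A = Pa = 11·(48/5) = 528/5 kN·m
Superposition: R_A = 31 kN, M_A = 3484/15 kN·m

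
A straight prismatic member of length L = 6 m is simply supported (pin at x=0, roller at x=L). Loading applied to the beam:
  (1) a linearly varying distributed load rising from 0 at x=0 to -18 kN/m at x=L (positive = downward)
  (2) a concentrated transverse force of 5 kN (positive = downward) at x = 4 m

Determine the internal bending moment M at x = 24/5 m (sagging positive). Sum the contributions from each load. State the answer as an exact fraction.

Load 1 — triangular load w₀=-18 kN/m (0→w₀ over full span):
  M_1 = w₀Lx/6 - w₀x³/(6L) = (-18)·6·(24/5)/6 - (-18)·(24/5)³/(6·6) = -3888/125 kN·m
Load 2 — point force P=5 kN at a=4 m (b=L-a=2):
  M_2 = Pa(L-x)/L  [x>a] = 5·4·(6-(24/5))/6 = 4 kN·m
Superposition: M = Σ M_i = -3388/125 kN·m ≈ -27.104000 kN·m

M(24/5) = -3388/125 kN·m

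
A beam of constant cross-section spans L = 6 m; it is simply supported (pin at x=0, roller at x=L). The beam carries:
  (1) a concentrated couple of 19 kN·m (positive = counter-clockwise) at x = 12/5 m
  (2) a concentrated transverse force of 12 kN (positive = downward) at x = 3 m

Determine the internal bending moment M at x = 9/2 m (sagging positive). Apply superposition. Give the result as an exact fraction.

M(9/2) = 17/4 kN·m

Load 1 — applied couple M₀=19 kN·m at a=12/5 m (b=L-a=18/5):
  M_1 = M₀x/L - M₀  [x>a] = 19·(9/2)/6 - 19 = -19/4 kN·m
Load 2 — point force P=12 kN at a=3 m (b=L-a=3):
  M_2 = Pa(L-x)/L  [x>a] = 12·3·(6-(9/2))/6 = 9 kN·m
Superposition: M = Σ M_i = 17/4 kN·m ≈ 4.250000 kN·m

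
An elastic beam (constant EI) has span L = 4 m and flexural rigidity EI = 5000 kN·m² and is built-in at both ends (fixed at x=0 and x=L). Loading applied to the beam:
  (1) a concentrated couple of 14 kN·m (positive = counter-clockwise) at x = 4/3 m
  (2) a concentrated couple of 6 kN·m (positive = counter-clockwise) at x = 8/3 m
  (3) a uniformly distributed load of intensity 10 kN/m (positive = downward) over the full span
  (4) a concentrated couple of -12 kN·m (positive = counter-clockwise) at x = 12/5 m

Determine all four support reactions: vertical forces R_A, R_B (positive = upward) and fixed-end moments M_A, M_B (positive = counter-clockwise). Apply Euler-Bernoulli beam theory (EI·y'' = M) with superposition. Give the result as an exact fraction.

R_A = 1676/75 kN, M_A = 862/75 kN·m, R_B = 1324/75 kN, M_B = -758/75 kN·m

Load 1 — applied couple M₀=14 kN·m at a=4/3 m (b=L-a=8/3):
  R_A = 6M₀ab/L³ = 6·14·(4/3)·(8/3)/4³ = 14/3 kN
  M_A = M₀b(2a-b)/L² = 14·(8/3)·(2·(4/3)-(8/3))/4² = 0 kN·m
  R_B = -6M₀ab/L³ = -6·14·(4/3)·(8/3)/4³ = -14/3 kN
  M_B = M₀a(2b-a)/L² = 14·(4/3)·(2·(8/3)-(4/3))/4² = 14/3 kN·m
Load 2 — applied couple M₀=6 kN·m at a=8/3 m (b=L-a=4/3):
  R_A = 6M₀ab/L³ = 6·6·(8/3)·(4/3)/4³ = 2 kN
  M_A = M₀b(2a-b)/L² = 6·(4/3)·(2·(8/3)-(4/3))/4² = 2 kN·m
  R_B = -6M₀ab/L³ = -6·6·(8/3)·(4/3)/4³ = -2 kN
  M_B = M₀a(2b-a)/L² = 6·(8/3)·(2·(4/3)-(8/3))/4² = 0 kN·m
Load 3 — uniform load w=10 kN/m over full span:
  R_A = wL/2 = 10·4/2 = 20 kN
  M_A = wL²/12 = 10·4²/12 = 40/3 kN·m
  R_B = wL/2 = 10·4/2 = 20 kN
  M_B = -wL²/12 = -10·4²/12 = -40/3 kN·m
Load 4 — applied couple M₀=-12 kN·m at a=12/5 m (b=L-a=8/5):
  R_A = 6M₀ab/L³ = 6·(-12)·(12/5)·(8/5)/4³ = -108/25 kN
  M_A = M₀b(2a-b)/L² = (-12)·(8/5)·(2·(12/5)-(8/5))/4² = -96/25 kN·m
  R_B = -6M₀ab/L³ = -6·(-12)·(12/5)·(8/5)/4³ = 108/25 kN
  M_B = M₀a(2b-a)/L² = (-12)·(12/5)·(2·(8/5)-(12/5))/4² = -36/25 kN·m
Superposition: R_A = 1676/75 kN, M_A = 862/75 kN·m, R_B = 1324/75 kN, M_B = -758/75 kN·m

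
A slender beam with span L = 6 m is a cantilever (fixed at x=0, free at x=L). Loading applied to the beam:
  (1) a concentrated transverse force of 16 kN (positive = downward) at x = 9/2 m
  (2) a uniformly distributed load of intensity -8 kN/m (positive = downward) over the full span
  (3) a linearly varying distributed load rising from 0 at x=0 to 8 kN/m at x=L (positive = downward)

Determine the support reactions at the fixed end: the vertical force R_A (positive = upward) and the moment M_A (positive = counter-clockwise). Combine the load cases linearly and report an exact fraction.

Load 1 — point force P=16 kN at a=9/2 m (b=L-a=3/2):
  R_A = P = 16 kN
  M_A = Pa = 16·(9/2) = 72 kN·m
Load 2 — uniform load w=-8 kN/m over full span:
  R_A = wL = (-8)·6 = -48 kN
  M_A = wL²/2 = (-8)·6²/2 = -144 kN·m
Load 3 — triangular load w₀=8 kN/m (0→w₀ over full span):
  R_A = w₀L/2 = 8·6/2 = 24 kN
  M_A = w₀L²/3 = 8·6²/3 = 96 kN·m
Superposition: R_A = -8 kN, M_A = 24 kN·m

R_A = -8 kN, M_A = 24 kN·m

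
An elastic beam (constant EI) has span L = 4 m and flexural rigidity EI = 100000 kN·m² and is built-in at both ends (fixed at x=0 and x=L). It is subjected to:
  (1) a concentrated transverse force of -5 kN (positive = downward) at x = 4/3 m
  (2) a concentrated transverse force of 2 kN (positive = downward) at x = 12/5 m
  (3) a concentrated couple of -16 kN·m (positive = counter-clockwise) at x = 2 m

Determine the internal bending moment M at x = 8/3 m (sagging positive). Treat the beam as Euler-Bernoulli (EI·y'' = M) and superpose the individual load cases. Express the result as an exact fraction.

M(8/3) = 43832/10125 kN·m

Load 1 — point force P=-5 kN at a=4/3 m (b=L-a=8/3):
  M_1 = Pa²(a+3b)(L-x)/L³ - Pa²b/L²  [x>a] = (-5)·(4/3)²·((4/3)+3·(8/3))·(4-(8/3))/4³ - (-5)·(4/3)²·(8/3)/4² = -20/81 kN·m
Load 2 — point force P=2 kN at a=12/5 m (b=L-a=8/5):
  M_2 = Pa²(a+3b)(L-x)/L³ - Pa²b/L²  [x>a] = 2·(12/5)²·((12/5)+3·(8/5))·(4-(8/3))/4³ - 2·(12/5)²·(8/5)/4² = 72/125 kN·m
Load 3 — applied couple M₀=-16 kN·m at a=2 m (b=L-a=2):
  M_3 = R_Ax - M_A - M₀  [x>a] with R_A=-6, M_A=-4 = (-6)·(8/3) - (-4) - (-16) = 4 kN·m
Superposition: M = Σ M_i = 43832/10125 kN·m ≈ 4.329086 kN·m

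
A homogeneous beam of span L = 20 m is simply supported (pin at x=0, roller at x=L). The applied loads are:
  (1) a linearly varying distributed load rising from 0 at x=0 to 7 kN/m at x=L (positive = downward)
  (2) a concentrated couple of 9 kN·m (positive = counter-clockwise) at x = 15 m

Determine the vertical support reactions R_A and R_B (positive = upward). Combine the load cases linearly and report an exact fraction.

R_A = 1427/60 kN, R_B = 2773/60 kN

Load 1 — triangular load w₀=7 kN/m (0→w₀ over full span):
  R_A = w₀L/6 = 7·20/6 = 70/3 kN
  R_B = w₀L/3 = 7·20/3 = 140/3 kN
Load 2 — applied couple M₀=9 kN·m at a=15 m (b=L-a=5):
  R_A = M₀/L = 9/20 kN
  R_B = -M₀/L = -9/20 kN
Superposition: R_A = 1427/60 kN, R_B = 2773/60 kN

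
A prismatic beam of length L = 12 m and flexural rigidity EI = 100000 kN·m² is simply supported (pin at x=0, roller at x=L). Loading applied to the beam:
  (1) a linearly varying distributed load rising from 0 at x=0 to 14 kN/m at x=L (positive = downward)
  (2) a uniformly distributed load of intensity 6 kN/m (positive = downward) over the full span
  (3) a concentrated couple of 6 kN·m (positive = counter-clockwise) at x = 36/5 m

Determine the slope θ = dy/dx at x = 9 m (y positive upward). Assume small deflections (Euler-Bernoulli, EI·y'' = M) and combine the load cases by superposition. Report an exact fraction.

θ(9) = 257949/40000000 rad

Load 1 — triangular load w₀=14 kN/m (0→w₀ over full span):
  θ_1 = -w₀(7L⁴-30L²x²+15x⁴)/(360LEI) = -14·(7·12⁴-30·12²·9²+15·9⁴)/(360·12·100000) = 27573/8000000 rad
Load 2 — uniform load w=6 kN/m over full span:
  θ_2 = -w(L³-6Lx²+4x³)/(24EI) = -6·(12³-6·12·9²+4·9³)/(24·100000) = 297/100000 rad
Load 3 — applied couple M₀=6 kN·m at a=36/5 m (b=L-a=24/5):
  θ_3 = (M₀x²/(2L)-M₀(x-a)+C₁)/EI  [x>a] with C₁=M₀(3b²-L²)/(6L)=-156/25 = (6·9²/(2·12)-6·(9-(36/5))+(-156/25))/100000 = 321/10000000 rad
Superposition: θ = Σ θ_i = 257949/40000000 rad ≈ 0.006449 rad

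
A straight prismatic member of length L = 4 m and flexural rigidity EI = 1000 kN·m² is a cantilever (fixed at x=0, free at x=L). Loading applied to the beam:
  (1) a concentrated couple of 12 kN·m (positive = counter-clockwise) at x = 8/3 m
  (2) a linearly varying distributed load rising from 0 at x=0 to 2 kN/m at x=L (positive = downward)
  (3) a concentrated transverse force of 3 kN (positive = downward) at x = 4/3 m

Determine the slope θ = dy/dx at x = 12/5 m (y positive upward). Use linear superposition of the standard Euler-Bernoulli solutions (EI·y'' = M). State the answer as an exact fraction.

Load 1 — applied couple M₀=12 kN·m at a=8/3 m (b=L-a=4/3):
  θ_1 = M₀x/EI  [x≤a] = 12·(12/5)/1000 = 18/625 rad
Load 2 — triangular load w₀=2 kN/m (0→w₀ over full span):
  θ_2 = (w₀Lx²/4-w₀L²x/3-w₀x⁴/(24L))/EI = (2·4·(12/5)²/4-2·4²·(12/5)/3-2·(12/5)⁴/(24·4))/1000 = -1154/78125 rad
Load 3 — point force P=3 kN at a=4/3 m (b=L-a=8/3):
  θ_3 = -Pa²/(2EI)  [x>a] = -3·(4/3)²/(2·1000) = -1/375 rad
Superposition: θ = Σ θ_i = 2663/234375 rad ≈ 0.011362 rad

θ(12/5) = 2663/234375 rad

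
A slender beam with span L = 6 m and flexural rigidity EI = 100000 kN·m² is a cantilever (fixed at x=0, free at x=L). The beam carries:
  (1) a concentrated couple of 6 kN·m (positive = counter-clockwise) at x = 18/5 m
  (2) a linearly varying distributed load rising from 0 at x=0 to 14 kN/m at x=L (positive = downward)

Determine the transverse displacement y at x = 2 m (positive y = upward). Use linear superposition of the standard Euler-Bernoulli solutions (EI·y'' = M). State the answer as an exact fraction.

Load 1 — applied couple M₀=6 kN·m at a=18/5 m (b=L-a=12/5):
  y_1 = M₀x²/(2EI)  [x≤a] = 6·2²/(2·100000) = 3/25000 m
Load 2 — triangular load w₀=14 kN/m (0→w₀ over full span):
  y_2 = (w₀Lx³/12-w₀L²x²/6-w₀x⁵/(120L))/EI = (14·6·2³/12-14·6²·2²/6-14·2⁵/(120·6))/100000 = -3157/1125000 m
Superposition: y = Σ y_i = -1511/562500 m ≈ -0.002686 m

y(2) = -1511/562500 m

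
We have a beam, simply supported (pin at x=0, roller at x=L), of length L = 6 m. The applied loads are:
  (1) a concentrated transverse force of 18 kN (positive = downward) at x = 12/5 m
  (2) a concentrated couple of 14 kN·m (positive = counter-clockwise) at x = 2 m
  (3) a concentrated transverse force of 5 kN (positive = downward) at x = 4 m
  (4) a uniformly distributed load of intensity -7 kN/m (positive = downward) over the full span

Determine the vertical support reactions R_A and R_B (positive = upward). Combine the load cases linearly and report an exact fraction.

Load 1 — point force P=18 kN at a=12/5 m (b=L-a=18/5):
  R_A = Pb/L = 18·(18/5)/6 = 54/5 kN
  R_B = Pa/L = 18·(12/5)/6 = 36/5 kN
Load 2 — applied couple M₀=14 kN·m at a=2 m (b=L-a=4):
  R_A = M₀/L = 14/6 = 7/3 kN
  R_B = -M₀/L = -14/6 = -7/3 kN
Load 3 — point force P=5 kN at a=4 m (b=L-a=2):
  R_A = Pb/L = 5·2/6 = 5/3 kN
  R_B = Pa/L = 5·4/6 = 10/3 kN
Load 4 — uniform load w=-7 kN/m over full span:
  R_A = wL/2 = (-7)·6/2 = -21 kN
  R_B = wL/2 = (-7)·6/2 = -21 kN
Superposition: R_A = -31/5 kN, R_B = -64/5 kN

R_A = -31/5 kN, R_B = -64/5 kN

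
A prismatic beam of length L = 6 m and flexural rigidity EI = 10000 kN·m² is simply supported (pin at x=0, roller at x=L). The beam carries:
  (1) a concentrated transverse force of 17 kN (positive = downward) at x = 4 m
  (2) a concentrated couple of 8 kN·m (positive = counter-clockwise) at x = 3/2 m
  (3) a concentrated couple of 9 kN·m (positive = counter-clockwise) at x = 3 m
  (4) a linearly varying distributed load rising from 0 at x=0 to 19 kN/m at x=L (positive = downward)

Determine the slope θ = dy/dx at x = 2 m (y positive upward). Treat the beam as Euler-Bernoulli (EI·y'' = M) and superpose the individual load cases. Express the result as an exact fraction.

θ(2) = -3473/600000 rad

Load 1 — point force P=17 kN at a=4 m (b=L-a=2):
  θ_1 = -Pb(L²-b²-3x²)/(6LEI)  [x≤a] = -17·2·(6²-2²-3·2²)/(6·6·10000) = -17/9000 rad
Load 2 — applied couple M₀=8 kN·m at a=3/2 m (b=L-a=9/2):
  θ_2 = (M₀x²/(2L)-M₀(x-a)+C₁)/EI  [x>a] with C₁=M₀(3b²-L²)/(6L)=11/2 = (8·2²/(2·6)-8·(2-(3/2))+(11/2))/10000 = 1/2400 rad
Load 3 — applied couple M₀=9 kN·m at a=3 m (b=L-a=3):
  θ_3 = (M₀x²/(2L)+C₁)/EI  [x≤a] with C₁=M₀(3b²-L²)/(6L)=-9/4 = (9·2²/(2·6)+(-9/4))/10000 = 3/40000 rad
Load 4 — triangular load w₀=19 kN/m (0→w₀ over full span):
  θ_4 = -w₀(7L⁴-30L²x²+15x⁴)/(360LEI) = -19·(7·6⁴-30·6²·2²+15·2⁴)/(360·6·10000) = -247/56250 rad
Superposition: θ = Σ θ_i = -3473/600000 rad ≈ -0.005788 rad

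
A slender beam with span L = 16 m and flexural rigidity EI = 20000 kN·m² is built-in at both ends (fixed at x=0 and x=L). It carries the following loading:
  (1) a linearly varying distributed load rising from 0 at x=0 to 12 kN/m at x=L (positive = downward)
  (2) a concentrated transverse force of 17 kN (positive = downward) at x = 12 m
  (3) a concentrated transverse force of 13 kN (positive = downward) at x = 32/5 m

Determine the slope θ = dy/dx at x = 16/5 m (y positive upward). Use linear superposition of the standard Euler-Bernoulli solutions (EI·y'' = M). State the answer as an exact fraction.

θ(16/5) = -102897/7812500 rad

Load 1 — triangular load w₀=12 kN/m (0→w₀ over full span):
  θ_1 = -w₀(2x(L-x)(L-2x)(x+2L)+x²(L-x)²)/(120LEI) = -12·(2·(16/5)·(16-(16/5))·(16-2·(16/5))·((16/5)+2·16)+(16/5)²·(16-(16/5))²)/(120·16·20000) = -3584/390625 rad
Load 2 — point force P=17 kN at a=12 m (b=L-a=4):
  θ_2 = -Pb²x(2aL-(3a+b)x)/(2L³EI)  [x≤a] = -17·4²·(16/5)·(2·12·16-(3·12+4)·(16/5))/(2·16³·20000) = -17/12500 rad
Load 3 — point force P=13 kN at a=32/5 m (b=L-a=48/5):
  θ_3 = -Pb²x(2aL-(3a+b)x)/(2L³EI)  [x≤a] = -13·(48/5)²·(16/5)·(2·(32/5)·16-(3·(32/5)+(48/5))·(16/5))/(2·16³·20000) = -5148/1953125 rad
Superposition: θ = Σ θ_i = -102897/7812500 rad ≈ -0.013171 rad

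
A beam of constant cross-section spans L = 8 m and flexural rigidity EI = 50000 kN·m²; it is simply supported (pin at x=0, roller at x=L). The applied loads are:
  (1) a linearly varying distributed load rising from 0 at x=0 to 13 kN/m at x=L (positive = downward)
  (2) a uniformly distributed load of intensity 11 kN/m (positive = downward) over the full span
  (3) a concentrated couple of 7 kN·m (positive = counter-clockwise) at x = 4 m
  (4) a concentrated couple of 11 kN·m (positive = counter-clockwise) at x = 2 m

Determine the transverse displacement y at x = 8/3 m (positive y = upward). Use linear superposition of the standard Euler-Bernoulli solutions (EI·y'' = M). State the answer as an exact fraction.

Load 1 — triangular load w₀=13 kN/m (0→w₀ over full span):
  y_1 = -w₀x(7L⁴-10L²x²+3x⁴)/(360LEI) = -13·(8/3)·(7·8⁴-10·8²·(8/3)²+3·(8/3)⁴)/(360·8·50000) = -13312/2278125 m
Load 2 — uniform load w=11 kN/m over full span:
  y_2 = -wx(L³-2Lx²+x³)/(24EI) = -11·(8/3)·(8³-2·8·(8/3)²+(8/3)³)/(24·50000) = -7744/759375 m
Load 3 — applied couple M₀=7 kN·m at a=4 m (b=L-a=4):
  y_3 = (M₀x³/(6L)+C₁x)/EI  [x≤a] with C₁=M₀(3b²-L²)/(6L)=-7/3 = (7·(8/3)³/(6·8)+(-7/3)·(8/3))/50000 = -7/101250 m
Load 4 — applied couple M₀=11 kN·m at a=2 m (b=L-a=6):
  y_4 = (M₀x³/(6L)-M₀(x-a)²/2+C₁x)/EI  [x>a] with C₁=M₀(3b²-L²)/(6L)=121/12 = (11·(8/3)³/(6·8)-11·((8/3)-2)²/2+(121/12)·(8/3))/50000 = 583/1012500 m
Superposition: y = Σ y_i = -141559/9112500 m ≈ -0.015535 m

y(8/3) = -141559/9112500 m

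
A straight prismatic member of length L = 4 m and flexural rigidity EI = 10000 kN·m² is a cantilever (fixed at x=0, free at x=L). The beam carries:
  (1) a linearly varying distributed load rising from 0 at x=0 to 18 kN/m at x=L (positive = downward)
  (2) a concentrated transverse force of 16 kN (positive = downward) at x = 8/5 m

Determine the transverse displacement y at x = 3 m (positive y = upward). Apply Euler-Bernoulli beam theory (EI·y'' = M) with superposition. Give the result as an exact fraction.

Load 1 — triangular load w₀=18 kN/m (0→w₀ over full span):
  y_1 = (w₀Lx³/12-w₀L²x²/6-w₀x⁵/(120L))/EI = (18·4·3³/12-18·4²·3²/6-18·3⁵/(120·4))/10000 = -22329/800000 m
Load 2 — point force P=16 kN at a=8/5 m (b=L-a=12/5):
  y_2 = -Pa²(3x-a)/(6EI)  [x>a] = -16·(8/5)²·(3·3-(8/5))/(6·10000) = -1184/234375 m
Superposition: y = Σ y_i = -1977779/60000000 m ≈ -0.032963 m

y(3) = -1977779/60000000 m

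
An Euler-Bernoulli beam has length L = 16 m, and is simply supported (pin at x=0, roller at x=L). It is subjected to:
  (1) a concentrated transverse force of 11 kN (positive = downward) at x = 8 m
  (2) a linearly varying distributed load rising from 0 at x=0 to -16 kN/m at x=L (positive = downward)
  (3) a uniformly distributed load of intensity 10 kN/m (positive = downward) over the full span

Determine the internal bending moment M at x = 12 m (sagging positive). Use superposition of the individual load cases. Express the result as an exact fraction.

M(12) = 38 kN·m

Load 1 — point force P=11 kN at a=8 m (b=L-a=8):
  M_1 = Pa(L-x)/L  [x>a] = 11·8·(16-12)/16 = 22 kN·m
Load 2 — triangular load w₀=-16 kN/m (0→w₀ over full span):
  M_2 = w₀Lx/6 - w₀x³/(6L) = (-16)·16·12/6 - (-16)·12³/(6·16) = -224 kN·m
Load 3 — uniform load w=10 kN/m over full span:
  M_3 = wx(L-x)/2 = 10·12·(16-12)/2 = 240 kN·m
Superposition: M = Σ M_i = 38 kN·m ≈ 38.000000 kN·m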